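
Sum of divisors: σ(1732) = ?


Divisors of 1732: 1, 2, 4, 433, 866, 1732
Sum = 1 + 2 + 4 + 433 + 866 + 1732 = 3038

σ(1732) = 3038


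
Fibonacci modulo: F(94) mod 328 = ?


F(k) mod 328 for k=1..94:
1, 1, 2, 3, 5, 8, 13, 21, 34, 55, 89, 144, 233, 49, 282, 3, 285, 288, 245, 205, 122, 327, 121, 120, 241, 33, 274, 307, 253, 232, 157, 61, 218, 279, 169, 120, 289, 81, 42, 123, 165, 288, 125, 85, 210, 295, 177, 144, 321, 137, 130, 267, 69, 8, 77, 85, 162, 247, 81, 0, 81, 81, 162, 243, 77, 320, 69, 61, 130, 191, 321, 184, 177, 33, 210, 243, 125, 40, 165, 205, 42, 247, 289, 208, 169, 49, 218, 267, 157, 96, 253, 21, 274, 295
F(94) mod 328 = 295


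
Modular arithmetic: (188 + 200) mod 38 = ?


188 + 200 = 388
388 mod 38 = 8


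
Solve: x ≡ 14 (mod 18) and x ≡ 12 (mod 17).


M = 18*17 = 306
M1 = M/18 = 17, M2 = M/17 = 18
M1^(-1) mod 18 = 17, M2^(-1) mod 17 = 1
x = 14*17*17 + 12*18*1 = 4262
4262 mod 306 = 284
Check: 284 mod 18 = 14 ✓, 284 mod 17 = 12 ✓

x ≡ 284 (mod 306)


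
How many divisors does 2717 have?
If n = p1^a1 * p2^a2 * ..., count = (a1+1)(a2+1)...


2717 = 11^1 × 13^1 × 19^1
d(2717) = (1+1) × (1+1) × (1+1) = 8

8 divisors


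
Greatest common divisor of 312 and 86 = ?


312 = 3 * 86 + 54
86 = 1 * 54 + 32
54 = 1 * 32 + 22
32 = 1 * 22 + 10
22 = 2 * 10 + 2
10 = 5 * 2 + 0
GCD = 2


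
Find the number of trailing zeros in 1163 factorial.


floor(1163/5) = 232
floor(1163/25) = 46
floor(1163/125) = 9
floor(1163/625) = 1
Total = 288

288 trailing zeros


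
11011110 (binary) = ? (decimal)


11011110 (base 2) = 222 (decimal)
222 (decimal) = 222 (base 10)


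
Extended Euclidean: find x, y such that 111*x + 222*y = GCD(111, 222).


Tabular extended Euclidean (each row: r = 111*s + 222*t):
r=111, s=1, t=0
r=222, s=0, t=1
q=0: r=111, s=1, t=0   [111*(1) + 222*(0) = 111]
q=2: r=0, s=-2, t=1   [111*(-2) + 222*(1) = 0]
GCD = 111; from the row with r=111: x=1, y=0
Check: 111*(1) + 222*(0) = 111 + 0 = 111

GCD = 111, x = 1, y = 0


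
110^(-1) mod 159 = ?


Use the extended Euclidean algorithm on (159, 110); each row r = 159*s + 110*t:
r=159, s=1, t=0
r=110, s=0, t=1
q=1: r=49, s=1, t=-1   [159*(1) + 110*(-1) = 49]
q=2: r=12, s=-2, t=3   [159*(-2) + 110*(3) = 12]
q=4: r=1, s=9, t=-13   [159*(9) + 110*(-13) = 1]
q=12: r=0, s=-110, t=159   [159*(-110) + 110*(159) = 0]
GCD = 1 with t = -13, so 110*(-13) ≡ 1 (mod 159)
Inverse = -13 mod 159 = 146
Check: 110 * 146 = 16060 ≡ 1 (mod 159)

110^(-1) ≡ 146 (mod 159)


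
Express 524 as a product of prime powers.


524 / 2 = 262
262 / 2 = 131
131 / 131 = 1
524 = 2^2 × 131


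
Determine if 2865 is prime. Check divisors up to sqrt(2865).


2865 / 3 = 955 (exact division)
2865 is NOT prime.

No, 2865 is not prime


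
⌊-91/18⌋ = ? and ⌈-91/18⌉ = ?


-91/18 = -5.0556
floor = -6
ceil = -5

floor = -6, ceil = -5


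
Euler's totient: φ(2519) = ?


2519 = 11 × 229
Prime factors: 11, 229
φ(2519) = 2519 × (1-1/11) × (1-1/229)
= 2519 × 10/11 × 228/229 = 2280

φ(2519) = 2280


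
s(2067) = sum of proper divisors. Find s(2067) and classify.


Proper divisors: 1, 3, 13, 39, 53, 159, 689
Sum = 1 + 3 + 13 + 39 + 53 + 159 + 689 = 957
957 < 2067 → deficient

s(2067) = 957 (deficient)


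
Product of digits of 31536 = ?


3 × 1 × 5 × 3 × 6 = 270


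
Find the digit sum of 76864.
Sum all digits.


7 + 6 + 8 + 6 + 4 = 31


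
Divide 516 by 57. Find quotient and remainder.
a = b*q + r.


516 = 57 * 9 + 3
Check: 513 + 3 = 516

q = 9, r = 3


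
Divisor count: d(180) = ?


180 = 2^2 × 3^2 × 5^1
d(180) = (2+1) × (2+1) × (1+1) = 18

18 divisors


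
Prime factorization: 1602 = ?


1602 / 2 = 801
801 / 3 = 267
267 / 3 = 89
89 / 89 = 1
1602 = 2 × 3^2 × 89


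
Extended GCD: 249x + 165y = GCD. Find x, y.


Tabular extended Euclidean (each row: r = 249*s + 165*t):
r=249, s=1, t=0
r=165, s=0, t=1
q=1: r=84, s=1, t=-1   [249*(1) + 165*(-1) = 84]
q=1: r=81, s=-1, t=2   [249*(-1) + 165*(2) = 81]
q=1: r=3, s=2, t=-3   [249*(2) + 165*(-3) = 3]
q=27: r=0, s=-55, t=83   [249*(-55) + 165*(83) = 0]
GCD = 3; from the row with r=3: x=2, y=-3
Check: 249*(2) + 165*(-3) = 498 - 495 = 3

GCD = 3, x = 2, y = -3


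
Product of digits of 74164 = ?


7 × 4 × 1 × 6 × 4 = 672


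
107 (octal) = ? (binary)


107 (base 8) = 71 (decimal)
71 (decimal) = 1000111 (base 2)


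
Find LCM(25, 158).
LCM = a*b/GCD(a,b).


GCD(25, 158) = 1
LCM = 25*158/1 = 3950/1 = 3950

LCM = 3950


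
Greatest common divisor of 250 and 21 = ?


250 = 11 * 21 + 19
21 = 1 * 19 + 2
19 = 9 * 2 + 1
2 = 2 * 1 + 0
GCD = 1


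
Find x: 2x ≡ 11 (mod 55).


GCD(2, 55) = 1, unique solution
a^(-1) mod 55 = 28
x = 28 * 11 mod 55 = 33

x ≡ 33 (mod 55)


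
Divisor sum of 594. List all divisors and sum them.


Divisors of 594: 1, 2, 3, 6, 9, 11, 18, 22, 27, 33, 54, 66, 99, 198, 297, 594
Sum = 1 + 2 + 3 + 6 + 9 + 11 + 18 + 22 + 27 + 33 + 54 + 66 + 99 + 198 + 297 + 594 = 1440

σ(594) = 1440


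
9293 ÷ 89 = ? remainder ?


9293 = 89 * 104 + 37
Check: 9256 + 37 = 9293

q = 104, r = 37


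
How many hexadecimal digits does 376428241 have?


376428241 in base 16 = 166FD6D1
Number of digits = 8

8 digits (base 16)


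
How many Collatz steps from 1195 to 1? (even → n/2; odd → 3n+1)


1195 → 3586 → 1793 → 5380 → 2690 → 1345 → 4036 → 2018 → 1009 → 3028 → 1514 → 757 → 2272 → 1136 → 568 → 284 → 142 → 71 → 214 → 107 → 322 → 161 → 484 → 242 → 121 → 364 → 182 → 91 → 274 → 137 → 412 → 206 → 103 → 310 → 155 → 466 → 233 → 700 → 350 → 175 → 526 → 263 → 790 → 395 → 1186 → 593 → 1780 → 890 → 445 → 1336 → 668 → 334 → 167 → 502 → 251 → 754 → 377 → 1132 → 566 → 283 → 850 → 425 → 1276 → 638 → 319 → 958 → 479 → 1438 → 719 → 2158 → 1079 → 3238 → 1619 → 4858 → 2429 → 7288 → 3644 → 1822 → 911 → 2734 → 1367 → 4102 → 2051 → 6154 → 3077 → 9232 → 4616 → 2308 → 1154 → 577 → 1732 → 866 → 433 → 1300 → 650 → 325 → 976 → 488 → 244 → 122 → 61 → 184 → 92 → 46 → 23 → 70 → 35 → 106 → 53 → 160 → 80 → 40 → 20 → 10 → 5 → 16 → 8 → 4 → 2 → 1
Total steps = 119

119 steps


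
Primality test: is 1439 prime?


Check divisors up to sqrt(1439) = 37.9342
No divisors found.
1439 is prime.

Yes, 1439 is prime


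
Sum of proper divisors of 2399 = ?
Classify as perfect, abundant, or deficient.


Proper divisors: 1
Sum = 1 = 1
1 < 2399 → deficient

s(2399) = 1 (deficient)


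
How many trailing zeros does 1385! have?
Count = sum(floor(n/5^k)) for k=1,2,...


floor(1385/5) = 277
floor(1385/25) = 55
floor(1385/125) = 11
floor(1385/625) = 2
Total = 345

345 trailing zeros


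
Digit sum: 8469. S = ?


8 + 4 + 6 + 9 = 27


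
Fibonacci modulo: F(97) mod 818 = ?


F(k) mod 818 for k=1..97:
1, 1, 2, 3, 5, 8, 13, 21, 34, 55, 89, 144, 233, 377, 610, 169, 779, 130, 91, 221, 312, 533, 27, 560, 587, 329, 98, 427, 525, 134, 659, 793, 634, 609, 425, 216, 641, 39, 680, 719, 581, 482, 245, 727, 154, 63, 217, 280, 497, 777, 456, 415, 53, 468, 521, 171, 692, 45, 737, 782, 701, 665, 548, 395, 125, 520, 645, 347, 174, 521, 695, 398, 275, 673, 130, 803, 115, 100, 215, 315, 530, 27, 557, 584, 323, 89, 412, 501, 95, 596, 691, 469, 342, 811, 335, 328, 663
F(97) mod 818 = 663


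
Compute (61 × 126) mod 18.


61 × 126 = 7686
7686 mod 18 = 0


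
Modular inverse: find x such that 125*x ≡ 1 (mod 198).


Use the extended Euclidean algorithm on (198, 125); each row r = 198*s + 125*t:
r=198, s=1, t=0
r=125, s=0, t=1
q=1: r=73, s=1, t=-1   [198*(1) + 125*(-1) = 73]
q=1: r=52, s=-1, t=2   [198*(-1) + 125*(2) = 52]
q=1: r=21, s=2, t=-3   [198*(2) + 125*(-3) = 21]
q=2: r=10, s=-5, t=8   [198*(-5) + 125*(8) = 10]
q=2: r=1, s=12, t=-19   [198*(12) + 125*(-19) = 1]
q=10: r=0, s=-125, t=198   [198*(-125) + 125*(198) = 0]
GCD = 1 with t = -19, so 125*(-19) ≡ 1 (mod 198)
Inverse = -19 mod 198 = 179
Check: 125 * 179 = 22375 ≡ 1 (mod 198)

125^(-1) ≡ 179 (mod 198)


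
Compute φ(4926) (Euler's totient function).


4926 = 2 × 3 × 821
Prime factors: 2, 3, 821
φ(4926) = 4926 × (1-1/2) × (1-1/3) × (1-1/821)
= 4926 × 1/2 × 2/3 × 820/821 = 1640

φ(4926) = 1640


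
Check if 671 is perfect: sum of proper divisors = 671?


Proper divisors of 671: 1, 11, 61
Sum = 1 + 11 + 61 = 73

No, 671 is not perfect (73 ≠ 671)


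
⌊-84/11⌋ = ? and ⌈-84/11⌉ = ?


-84/11 = -7.6364
floor = -8
ceil = -7

floor = -8, ceil = -7


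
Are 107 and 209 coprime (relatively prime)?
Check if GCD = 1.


Euclidean algorithm:
209 = 1 * 107 + 102
107 = 1 * 102 + 5
102 = 20 * 5 + 2
5 = 2 * 2 + 1
2 = 2 * 1 + 0
GCD(107, 209) = 1

Yes, coprime (GCD = 1)


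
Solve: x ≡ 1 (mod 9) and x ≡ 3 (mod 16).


M = 9*16 = 144
M1 = M/9 = 16, M2 = M/16 = 9
M1^(-1) mod 9 = 4, M2^(-1) mod 16 = 9
x = 1*16*4 + 3*9*9 = 307
307 mod 144 = 19
Check: 19 mod 9 = 1 ✓, 19 mod 16 = 3 ✓

x ≡ 19 (mod 144)


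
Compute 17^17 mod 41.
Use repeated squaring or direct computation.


17^1 mod 41 = 17
17^2 mod 41 = 2
17^3 mod 41 = 34
17^4 mod 41 = 4
17^5 mod 41 = 27
17^6 mod 41 = 8
17^7 mod 41 = 13
17^8 mod 41 = 16
17^9 mod 41 = 26
17^10 mod 41 = 32
17^11 mod 41 = 11
17^12 mod 41 = 23
17^13 mod 41 = 22
17^14 mod 41 = 5
17^15 mod 41 = 3
17^16 mod 41 = 10
17^17 mod 41 = 6


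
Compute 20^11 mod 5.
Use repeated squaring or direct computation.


20^1 mod 5 = 0
20^2 mod 5 = 0
20^3 mod 5 = 0
20^4 mod 5 = 0
20^5 mod 5 = 0
20^6 mod 5 = 0
20^7 mod 5 = 0
20^8 mod 5 = 0
20^9 mod 5 = 0
20^10 mod 5 = 0
20^11 mod 5 = 0


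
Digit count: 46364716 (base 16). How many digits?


46364716 in base 16 = 2C3782C
Number of digits = 7

7 digits (base 16)


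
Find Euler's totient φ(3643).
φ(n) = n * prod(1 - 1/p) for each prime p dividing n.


3643 = 3643
Prime factors: 3643
φ(3643) = 3643 × (1-1/3643)
= 3643 × 3642/3643 = 3642

φ(3643) = 3642


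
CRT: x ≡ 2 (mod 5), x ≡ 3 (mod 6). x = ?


M = 5*6 = 30
M1 = M/5 = 6, M2 = M/6 = 5
M1^(-1) mod 5 = 1, M2^(-1) mod 6 = 5
x = 2*6*1 + 3*5*5 = 87
87 mod 30 = 27
Check: 27 mod 5 = 2 ✓, 27 mod 6 = 3 ✓

x ≡ 27 (mod 30)


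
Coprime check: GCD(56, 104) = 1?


Euclidean algorithm:
104 = 1 * 56 + 48
56 = 1 * 48 + 8
48 = 6 * 8 + 0
GCD(56, 104) = 8

No, not coprime (GCD = 8)


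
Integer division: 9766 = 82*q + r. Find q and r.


9766 = 82 * 119 + 8
Check: 9758 + 8 = 9766

q = 119, r = 8


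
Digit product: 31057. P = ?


3 × 1 × 0 × 5 × 7 = 0


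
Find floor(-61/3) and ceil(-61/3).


-61/3 = -20.3333
floor = -21
ceil = -20

floor = -21, ceil = -20


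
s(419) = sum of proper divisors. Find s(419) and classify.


Proper divisors: 1
Sum = 1 = 1
1 < 419 → deficient

s(419) = 1 (deficient)


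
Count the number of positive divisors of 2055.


2055 = 3^1 × 5^1 × 137^1
d(2055) = (1+1) × (1+1) × (1+1) = 8

8 divisors


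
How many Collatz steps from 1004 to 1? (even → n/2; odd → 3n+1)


1004 → 502 → 251 → 754 → 377 → 1132 → 566 → 283 → 850 → 425 → 1276 → 638 → 319 → 958 → 479 → 1438 → 719 → 2158 → 1079 → 3238 → 1619 → 4858 → 2429 → 7288 → 3644 → 1822 → 911 → 2734 → 1367 → 4102 → 2051 → 6154 → 3077 → 9232 → 4616 → 2308 → 1154 → 577 → 1732 → 866 → 433 → 1300 → 650 → 325 → 976 → 488 → 244 → 122 → 61 → 184 → 92 → 46 → 23 → 70 → 35 → 106 → 53 → 160 → 80 → 40 → 20 → 10 → 5 → 16 → 8 → 4 → 2 → 1
Total steps = 67

67 steps


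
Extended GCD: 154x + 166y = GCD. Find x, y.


Tabular extended Euclidean (each row: r = 154*s + 166*t):
r=154, s=1, t=0
r=166, s=0, t=1
q=0: r=154, s=1, t=0   [154*(1) + 166*(0) = 154]
q=1: r=12, s=-1, t=1   [154*(-1) + 166*(1) = 12]
q=12: r=10, s=13, t=-12   [154*(13) + 166*(-12) = 10]
q=1: r=2, s=-14, t=13   [154*(-14) + 166*(13) = 2]
q=5: r=0, s=83, t=-77   [154*(83) + 166*(-77) = 0]
GCD = 2; from the row with r=2: x=-14, y=13
Check: 154*(-14) + 166*(13) = -2156 + 2158 = 2

GCD = 2, x = -14, y = 13


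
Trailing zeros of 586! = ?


floor(586/5) = 117
floor(586/25) = 23
floor(586/125) = 4
Total = 144

144 trailing zeros


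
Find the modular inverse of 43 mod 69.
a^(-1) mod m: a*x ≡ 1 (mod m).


Use the extended Euclidean algorithm on (69, 43); each row r = 69*s + 43*t:
r=69, s=1, t=0
r=43, s=0, t=1
q=1: r=26, s=1, t=-1   [69*(1) + 43*(-1) = 26]
q=1: r=17, s=-1, t=2   [69*(-1) + 43*(2) = 17]
q=1: r=9, s=2, t=-3   [69*(2) + 43*(-3) = 9]
q=1: r=8, s=-3, t=5   [69*(-3) + 43*(5) = 8]
q=1: r=1, s=5, t=-8   [69*(5) + 43*(-8) = 1]
q=8: r=0, s=-43, t=69   [69*(-43) + 43*(69) = 0]
GCD = 1 with t = -8, so 43*(-8) ≡ 1 (mod 69)
Inverse = -8 mod 69 = 61
Check: 43 * 61 = 2623 ≡ 1 (mod 69)

43^(-1) ≡ 61 (mod 69)


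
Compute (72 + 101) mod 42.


72 + 101 = 173
173 mod 42 = 5


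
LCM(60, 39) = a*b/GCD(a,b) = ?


GCD(60, 39) = 3
LCM = 60*39/3 = 2340/3 = 780

LCM = 780


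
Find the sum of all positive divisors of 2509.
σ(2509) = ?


Divisors of 2509: 1, 13, 193, 2509
Sum = 1 + 13 + 193 + 2509 = 2716

σ(2509) = 2716


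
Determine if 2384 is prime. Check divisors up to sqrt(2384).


2384 / 2 = 1192 (exact division)
2384 is NOT prime.

No, 2384 is not prime


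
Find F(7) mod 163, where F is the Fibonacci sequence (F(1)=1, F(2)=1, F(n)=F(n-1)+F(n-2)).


F(k) mod 163 for k=1..7:
1, 1, 2, 3, 5, 8, 13
F(7) mod 163 = 13


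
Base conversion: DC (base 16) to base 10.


DC (base 16) = 220 (decimal)
220 (decimal) = 220 (base 10)


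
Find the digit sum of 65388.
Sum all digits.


6 + 5 + 3 + 8 + 8 = 30


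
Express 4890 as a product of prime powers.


4890 / 2 = 2445
2445 / 3 = 815
815 / 5 = 163
163 / 163 = 1
4890 = 2 × 3 × 5 × 163


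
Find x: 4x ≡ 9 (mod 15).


GCD(4, 15) = 1, unique solution
a^(-1) mod 15 = 4
x = 4 * 9 mod 15 = 6

x ≡ 6 (mod 15)


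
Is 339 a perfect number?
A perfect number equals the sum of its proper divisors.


Proper divisors of 339: 1, 3, 113
Sum = 1 + 3 + 113 = 117

No, 339 is not perfect (117 ≠ 339)


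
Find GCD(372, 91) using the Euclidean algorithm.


372 = 4 * 91 + 8
91 = 11 * 8 + 3
8 = 2 * 3 + 2
3 = 1 * 2 + 1
2 = 2 * 1 + 0
GCD = 1


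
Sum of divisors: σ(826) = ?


Divisors of 826: 1, 2, 7, 14, 59, 118, 413, 826
Sum = 1 + 2 + 7 + 14 + 59 + 118 + 413 + 826 = 1440

σ(826) = 1440


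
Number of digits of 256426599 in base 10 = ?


256426599 has 9 digits in base 10
floor(log10(256426599)) + 1 = floor(8.4090) + 1 = 9

9 digits (base 10)


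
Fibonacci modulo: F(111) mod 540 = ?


F(k) mod 540 for k=1..111:
1, 1, 2, 3, 5, 8, 13, 21, 34, 55, 89, 144, 233, 377, 70, 447, 517, 424, 401, 285, 146, 431, 37, 468, 505, 433, 398, 291, 149, 440, 49, 489, 538, 487, 485, 432, 377, 269, 106, 375, 481, 316, 257, 33, 290, 323, 73, 396, 469, 325, 254, 39, 293, 332, 85, 417, 502, 379, 341, 180, 521, 161, 142, 303, 445, 208, 113, 321, 434, 215, 109, 324, 433, 217, 110, 327, 437, 224, 121, 345, 466, 271, 197, 468, 125, 53, 178, 231, 409, 100, 509, 69, 38, 107, 145, 252, 397, 109, 506, 75, 41, 116, 157, 273, 430, 163, 53, 216, 269, 485, 214
F(111) mod 540 = 214


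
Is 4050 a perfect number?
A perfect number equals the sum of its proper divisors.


Proper divisors of 4050: 1, 2, 3, 5, 6, 9, 10, 15, 18, 25, 27, 30, 45, 50, 54, 75, 81, 90, 135, 150, 162, 225, 270, 405, 450, 675, 810, 1350, 2025
Sum = 1 + 2 + 3 + 5 + 6 + 9 + 10 + 15 + 18 + 25 + 27 + 30 + 45 + 50 + 54 + 75 + 81 + 90 + 135 + 150 + 162 + 225 + 270 + 405 + 450 + 675 + 810 + 1350 + 2025 = 7203

No, 4050 is not perfect (7203 ≠ 4050)


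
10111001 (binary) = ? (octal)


10111001 (base 2) = 185 (decimal)
185 (decimal) = 271 (base 8)


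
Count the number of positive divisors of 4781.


4781 = 7^1 × 683^1
d(4781) = (1+1) × (1+1) = 4

4 divisors


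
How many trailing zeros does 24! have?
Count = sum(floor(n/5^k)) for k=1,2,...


floor(24/5) = 4
Total = 4

4 trailing zeros


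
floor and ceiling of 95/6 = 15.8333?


95/6 = 15.8333
floor = 15
ceil = 16

floor = 15, ceil = 16


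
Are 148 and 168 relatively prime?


Euclidean algorithm:
168 = 1 * 148 + 20
148 = 7 * 20 + 8
20 = 2 * 8 + 4
8 = 2 * 4 + 0
GCD(148, 168) = 4

No, not coprime (GCD = 4)


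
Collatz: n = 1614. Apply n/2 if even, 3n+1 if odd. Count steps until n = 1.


1614 → 807 → 2422 → 1211 → 3634 → 1817 → 5452 → 2726 → 1363 → 4090 → 2045 → 6136 → 3068 → 1534 → 767 → 2302 → 1151 → 3454 → 1727 → 5182 → 2591 → 7774 → 3887 → 11662 → 5831 → 17494 → 8747 → 26242 → 13121 → 39364 → 19682 → 9841 → 29524 → 14762 → 7381 → 22144 → 11072 → 5536 → 2768 → 1384 → 692 → 346 → 173 → 520 → 260 → 130 → 65 → 196 → 98 → 49 → 148 → 74 → 37 → 112 → 56 → 28 → 14 → 7 → 22 → 11 → 34 → 17 → 52 → 26 → 13 → 40 → 20 → 10 → 5 → 16 → 8 → 4 → 2 → 1
Total steps = 73

73 steps


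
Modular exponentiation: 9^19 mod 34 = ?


9^1 mod 34 = 9
9^2 mod 34 = 13
9^3 mod 34 = 15
9^4 mod 34 = 33
9^5 mod 34 = 25
9^6 mod 34 = 21
9^7 mod 34 = 19
9^8 mod 34 = 1
9^9 mod 34 = 9
9^10 mod 34 = 13
9^11 mod 34 = 15
9^12 mod 34 = 33
9^13 mod 34 = 25
9^14 mod 34 = 21
9^15 mod 34 = 19
9^16 mod 34 = 1
9^17 mod 34 = 9
9^18 mod 34 = 13
9^19 mod 34 = 15


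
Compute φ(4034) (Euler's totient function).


4034 = 2 × 2017
Prime factors: 2, 2017
φ(4034) = 4034 × (1-1/2) × (1-1/2017)
= 4034 × 1/2 × 2016/2017 = 2016

φ(4034) = 2016


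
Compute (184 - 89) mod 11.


184 - 89 = 95
95 mod 11 = 7


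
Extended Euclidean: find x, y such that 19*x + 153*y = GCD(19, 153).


Tabular extended Euclidean (each row: r = 19*s + 153*t):
r=19, s=1, t=0
r=153, s=0, t=1
q=0: r=19, s=1, t=0   [19*(1) + 153*(0) = 19]
q=8: r=1, s=-8, t=1   [19*(-8) + 153*(1) = 1]
q=19: r=0, s=153, t=-19   [19*(153) + 153*(-19) = 0]
GCD = 1; from the row with r=1: x=-8, y=1
Check: 19*(-8) + 153*(1) = -152 + 153 = 1

GCD = 1, x = -8, y = 1


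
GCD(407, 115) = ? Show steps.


407 = 3 * 115 + 62
115 = 1 * 62 + 53
62 = 1 * 53 + 9
53 = 5 * 9 + 8
9 = 1 * 8 + 1
8 = 8 * 1 + 0
GCD = 1


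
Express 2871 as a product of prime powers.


2871 / 3 = 957
957 / 3 = 319
319 / 11 = 29
29 / 29 = 1
2871 = 3^2 × 11 × 29


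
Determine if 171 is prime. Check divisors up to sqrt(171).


171 / 3 = 57 (exact division)
171 is NOT prime.

No, 171 is not prime


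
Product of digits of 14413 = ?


1 × 4 × 4 × 1 × 3 = 48


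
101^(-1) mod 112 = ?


Use the extended Euclidean algorithm on (112, 101); each row r = 112*s + 101*t:
r=112, s=1, t=0
r=101, s=0, t=1
q=1: r=11, s=1, t=-1   [112*(1) + 101*(-1) = 11]
q=9: r=2, s=-9, t=10   [112*(-9) + 101*(10) = 2]
q=5: r=1, s=46, t=-51   [112*(46) + 101*(-51) = 1]
q=2: r=0, s=-101, t=112   [112*(-101) + 101*(112) = 0]
GCD = 1 with t = -51, so 101*(-51) ≡ 1 (mod 112)
Inverse = -51 mod 112 = 61
Check: 101 * 61 = 6161 ≡ 1 (mod 112)

101^(-1) ≡ 61 (mod 112)


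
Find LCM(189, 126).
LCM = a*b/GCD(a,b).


GCD(189, 126) = 63
LCM = 189*126/63 = 23814/63 = 378

LCM = 378


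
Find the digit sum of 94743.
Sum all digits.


9 + 4 + 7 + 4 + 3 = 27


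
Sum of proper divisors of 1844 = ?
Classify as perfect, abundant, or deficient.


Proper divisors: 1, 2, 4, 461, 922
Sum = 1 + 2 + 4 + 461 + 922 = 1390
1390 < 1844 → deficient

s(1844) = 1390 (deficient)


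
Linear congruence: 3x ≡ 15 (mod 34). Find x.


GCD(3, 34) = 1, unique solution
a^(-1) mod 34 = 23
x = 23 * 15 mod 34 = 5

x ≡ 5 (mod 34)


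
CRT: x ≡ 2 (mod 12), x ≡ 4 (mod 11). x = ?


M = 12*11 = 132
M1 = M/12 = 11, M2 = M/11 = 12
M1^(-1) mod 12 = 11, M2^(-1) mod 11 = 1
x = 2*11*11 + 4*12*1 = 290
290 mod 132 = 26
Check: 26 mod 12 = 2 ✓, 26 mod 11 = 4 ✓

x ≡ 26 (mod 132)


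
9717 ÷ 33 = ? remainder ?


9717 = 33 * 294 + 15
Check: 9702 + 15 = 9717

q = 294, r = 15


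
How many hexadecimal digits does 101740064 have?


101740064 in base 16 = 6106E20
Number of digits = 7

7 digits (base 16)


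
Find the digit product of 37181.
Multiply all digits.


3 × 7 × 1 × 8 × 1 = 168


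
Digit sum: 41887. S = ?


4 + 1 + 8 + 8 + 7 = 28


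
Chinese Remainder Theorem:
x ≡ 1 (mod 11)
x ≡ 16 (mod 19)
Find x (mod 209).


M = 11*19 = 209
M1 = M/11 = 19, M2 = M/19 = 11
M1^(-1) mod 11 = 7, M2^(-1) mod 19 = 7
x = 1*19*7 + 16*11*7 = 1365
1365 mod 209 = 111
Check: 111 mod 11 = 1 ✓, 111 mod 19 = 16 ✓

x ≡ 111 (mod 209)


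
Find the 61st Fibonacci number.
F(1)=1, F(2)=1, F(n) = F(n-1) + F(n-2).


Sequence: 1, 1, 2, 3, 5, 8, 13, 21, 34, 55, 89, 144, 233, 377, 610, 987, 1597, 2584, 4181, 6765, 10946, 17711, 28657, 46368, 75025, 121393, 196418, 317811, 514229, 832040, 1346269, 2178309, 3524578, 5702887, 9227465, 14930352, 24157817, 39088169, 63245986, 102334155, 165580141, 267914296, 433494437, 701408733, 1134903170, 1836311903, 2971215073, 4807526976, 7778742049, 12586269025, 20365011074, 32951280099, 53316291173, 86267571272, 139583862445, 225851433717, 365435296162, 591286729879, 956722026041, 1548008755920, 2504730781961
F(61) = 2504730781961


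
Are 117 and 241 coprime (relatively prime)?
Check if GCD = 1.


Euclidean algorithm:
241 = 2 * 117 + 7
117 = 16 * 7 + 5
7 = 1 * 5 + 2
5 = 2 * 2 + 1
2 = 2 * 1 + 0
GCD(117, 241) = 1

Yes, coprime (GCD = 1)


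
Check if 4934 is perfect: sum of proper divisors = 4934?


Proper divisors of 4934: 1, 2, 2467
Sum = 1 + 2 + 2467 = 2470

No, 4934 is not perfect (2470 ≠ 4934)


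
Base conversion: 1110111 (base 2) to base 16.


1110111 (base 2) = 119 (decimal)
119 (decimal) = 77 (base 16)


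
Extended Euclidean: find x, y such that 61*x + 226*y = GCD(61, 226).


Tabular extended Euclidean (each row: r = 61*s + 226*t):
r=61, s=1, t=0
r=226, s=0, t=1
q=0: r=61, s=1, t=0   [61*(1) + 226*(0) = 61]
q=3: r=43, s=-3, t=1   [61*(-3) + 226*(1) = 43]
q=1: r=18, s=4, t=-1   [61*(4) + 226*(-1) = 18]
q=2: r=7, s=-11, t=3   [61*(-11) + 226*(3) = 7]
q=2: r=4, s=26, t=-7   [61*(26) + 226*(-7) = 4]
q=1: r=3, s=-37, t=10   [61*(-37) + 226*(10) = 3]
q=1: r=1, s=63, t=-17   [61*(63) + 226*(-17) = 1]
q=3: r=0, s=-226, t=61   [61*(-226) + 226*(61) = 0]
GCD = 1; from the row with r=1: x=63, y=-17
Check: 61*(63) + 226*(-17) = 3843 - 3842 = 1

GCD = 1, x = 63, y = -17


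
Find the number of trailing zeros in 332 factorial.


floor(332/5) = 66
floor(332/25) = 13
floor(332/125) = 2
Total = 81

81 trailing zeros


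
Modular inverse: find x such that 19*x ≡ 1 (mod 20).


Use the extended Euclidean algorithm on (20, 19); each row r = 20*s + 19*t:
r=20, s=1, t=0
r=19, s=0, t=1
q=1: r=1, s=1, t=-1   [20*(1) + 19*(-1) = 1]
q=19: r=0, s=-19, t=20   [20*(-19) + 19*(20) = 0]
GCD = 1 with t = -1, so 19*(-1) ≡ 1 (mod 20)
Inverse = -1 mod 20 = 19
Check: 19 * 19 = 361 ≡ 1 (mod 20)

19^(-1) ≡ 19 (mod 20)


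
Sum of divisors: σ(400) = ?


Divisors of 400: 1, 2, 4, 5, 8, 10, 16, 20, 25, 40, 50, 80, 100, 200, 400
Sum = 1 + 2 + 4 + 5 + 8 + 10 + 16 + 20 + 25 + 40 + 50 + 80 + 100 + 200 + 400 = 961

σ(400) = 961


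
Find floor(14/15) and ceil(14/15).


14/15 = 0.9333
floor = 0
ceil = 1

floor = 0, ceil = 1


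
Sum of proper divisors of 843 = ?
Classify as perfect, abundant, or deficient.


Proper divisors: 1, 3, 281
Sum = 1 + 3 + 281 = 285
285 < 843 → deficient

s(843) = 285 (deficient)


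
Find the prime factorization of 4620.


4620 / 2 = 2310
2310 / 2 = 1155
1155 / 3 = 385
385 / 5 = 77
77 / 7 = 11
11 / 11 = 1
4620 = 2^2 × 3 × 5 × 7 × 11


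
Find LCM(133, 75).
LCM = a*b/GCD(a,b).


GCD(133, 75) = 1
LCM = 133*75/1 = 9975/1 = 9975

LCM = 9975


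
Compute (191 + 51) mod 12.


191 + 51 = 242
242 mod 12 = 2


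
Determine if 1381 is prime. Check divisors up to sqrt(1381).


Check divisors up to sqrt(1381) = 37.1618
No divisors found.
1381 is prime.

Yes, 1381 is prime


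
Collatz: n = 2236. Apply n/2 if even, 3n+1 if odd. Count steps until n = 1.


2236 → 1118 → 559 → 1678 → 839 → 2518 → 1259 → 3778 → 1889 → 5668 → 2834 → 1417 → 4252 → 2126 → 1063 → 3190 → 1595 → 4786 → 2393 → 7180 → 3590 → 1795 → 5386 → 2693 → 8080 → 4040 → 2020 → 1010 → 505 → 1516 → 758 → 379 → 1138 → 569 → 1708 → 854 → 427 → 1282 → 641 → 1924 → 962 → 481 → 1444 → 722 → 361 → 1084 → 542 → 271 → 814 → 407 → 1222 → 611 → 1834 → 917 → 2752 → 1376 → 688 → 344 → 172 → 86 → 43 → 130 → 65 → 196 → 98 → 49 → 148 → 74 → 37 → 112 → 56 → 28 → 14 → 7 → 22 → 11 → 34 → 17 → 52 → 26 → 13 → 40 → 20 → 10 → 5 → 16 → 8 → 4 → 2 → 1
Total steps = 89

89 steps


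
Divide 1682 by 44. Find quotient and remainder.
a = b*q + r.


1682 = 44 * 38 + 10
Check: 1672 + 10 = 1682

q = 38, r = 10


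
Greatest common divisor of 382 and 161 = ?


382 = 2 * 161 + 60
161 = 2 * 60 + 41
60 = 1 * 41 + 19
41 = 2 * 19 + 3
19 = 6 * 3 + 1
3 = 3 * 1 + 0
GCD = 1


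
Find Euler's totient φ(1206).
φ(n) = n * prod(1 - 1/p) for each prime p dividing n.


1206 = 2 × 3^2 × 67
Prime factors: 2, 3, 67
φ(1206) = 1206 × (1-1/2) × (1-1/3) × (1-1/67)
= 1206 × 1/2 × 2/3 × 66/67 = 396

φ(1206) = 396


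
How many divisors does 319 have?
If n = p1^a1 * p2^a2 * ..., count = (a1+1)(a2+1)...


319 = 11^1 × 29^1
d(319) = (1+1) × (1+1) = 4

4 divisors


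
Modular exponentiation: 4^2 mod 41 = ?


4^1 mod 41 = 4
4^2 mod 41 = 16


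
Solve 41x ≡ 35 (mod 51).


GCD(41, 51) = 1, unique solution
a^(-1) mod 51 = 5
x = 5 * 35 mod 51 = 22

x ≡ 22 (mod 51)


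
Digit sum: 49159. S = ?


4 + 9 + 1 + 5 + 9 = 28


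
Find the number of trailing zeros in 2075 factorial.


floor(2075/5) = 415
floor(2075/25) = 83
floor(2075/125) = 16
floor(2075/625) = 3
Total = 517

517 trailing zeros


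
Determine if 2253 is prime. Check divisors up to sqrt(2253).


2253 / 3 = 751 (exact division)
2253 is NOT prime.

No, 2253 is not prime


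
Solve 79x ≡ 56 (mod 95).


GCD(79, 95) = 1, unique solution
a^(-1) mod 95 = 89
x = 89 * 56 mod 95 = 44

x ≡ 44 (mod 95)


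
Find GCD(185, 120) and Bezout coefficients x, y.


Tabular extended Euclidean (each row: r = 185*s + 120*t):
r=185, s=1, t=0
r=120, s=0, t=1
q=1: r=65, s=1, t=-1   [185*(1) + 120*(-1) = 65]
q=1: r=55, s=-1, t=2   [185*(-1) + 120*(2) = 55]
q=1: r=10, s=2, t=-3   [185*(2) + 120*(-3) = 10]
q=5: r=5, s=-11, t=17   [185*(-11) + 120*(17) = 5]
q=2: r=0, s=24, t=-37   [185*(24) + 120*(-37) = 0]
GCD = 5; from the row with r=5: x=-11, y=17
Check: 185*(-11) + 120*(17) = -2035 + 2040 = 5

GCD = 5, x = -11, y = 17


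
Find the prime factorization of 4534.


4534 / 2 = 2267
2267 / 2267 = 1
4534 = 2 × 2267


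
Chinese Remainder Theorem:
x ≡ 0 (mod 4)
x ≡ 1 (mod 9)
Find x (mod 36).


M = 4*9 = 36
M1 = M/4 = 9, M2 = M/9 = 4
M1^(-1) mod 4 = 1, M2^(-1) mod 9 = 7
x = 0*9*1 + 1*4*7 = 28
28 mod 36 = 28
Check: 28 mod 4 = 0 ✓, 28 mod 9 = 1 ✓

x ≡ 28 (mod 36)


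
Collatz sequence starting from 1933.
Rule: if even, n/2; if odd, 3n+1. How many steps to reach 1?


1933 → 5800 → 2900 → 1450 → 725 → 2176 → 1088 → 544 → 272 → 136 → 68 → 34 → 17 → 52 → 26 → 13 → 40 → 20 → 10 → 5 → 16 → 8 → 4 → 2 → 1
Total steps = 24

24 steps


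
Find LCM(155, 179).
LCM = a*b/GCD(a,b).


GCD(155, 179) = 1
LCM = 155*179/1 = 27745/1 = 27745

LCM = 27745


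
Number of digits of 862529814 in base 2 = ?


862529814 in base 2 = 110011011010010010100100010110
Number of digits = 30

30 digits (base 2)


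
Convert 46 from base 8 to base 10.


46 (base 8) = 38 (decimal)
38 (decimal) = 38 (base 10)


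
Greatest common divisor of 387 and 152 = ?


387 = 2 * 152 + 83
152 = 1 * 83 + 69
83 = 1 * 69 + 14
69 = 4 * 14 + 13
14 = 1 * 13 + 1
13 = 13 * 1 + 0
GCD = 1


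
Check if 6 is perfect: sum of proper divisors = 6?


Proper divisors of 6: 1, 2, 3
Sum = 1 + 2 + 3 = 6

Yes, 6 is perfect (6 = 6)


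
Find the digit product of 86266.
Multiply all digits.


8 × 6 × 2 × 6 × 6 = 3456


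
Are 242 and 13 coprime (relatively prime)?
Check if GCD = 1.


Euclidean algorithm:
242 = 18 * 13 + 8
13 = 1 * 8 + 5
8 = 1 * 5 + 3
5 = 1 * 3 + 2
3 = 1 * 2 + 1
2 = 2 * 1 + 0
GCD(242, 13) = 1

Yes, coprime (GCD = 1)


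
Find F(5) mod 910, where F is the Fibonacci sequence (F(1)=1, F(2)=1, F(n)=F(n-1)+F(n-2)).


F(k) mod 910 for k=1..5:
1, 1, 2, 3, 5
F(5) mod 910 = 5


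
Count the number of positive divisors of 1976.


1976 = 2^3 × 13^1 × 19^1
d(1976) = (3+1) × (1+1) × (1+1) = 16

16 divisors


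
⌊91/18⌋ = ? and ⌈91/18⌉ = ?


91/18 = 5.0556
floor = 5
ceil = 6

floor = 5, ceil = 6


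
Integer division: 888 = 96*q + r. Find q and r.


888 = 96 * 9 + 24
Check: 864 + 24 = 888

q = 9, r = 24


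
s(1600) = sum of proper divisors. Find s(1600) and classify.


Proper divisors: 1, 2, 4, 5, 8, 10, 16, 20, 25, 32, 40, 50, 64, 80, 100, 160, 200, 320, 400, 800
Sum = 1 + 2 + 4 + 5 + 8 + 10 + 16 + 20 + 25 + 32 + 40 + 50 + 64 + 80 + 100 + 160 + 200 + 320 + 400 + 800 = 2337
2337 > 1600 → abundant

s(1600) = 2337 (abundant)


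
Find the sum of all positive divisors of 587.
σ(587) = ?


Divisors of 587: 1, 587
Sum = 1 + 587 = 588

σ(587) = 588


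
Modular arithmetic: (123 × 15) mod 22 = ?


123 × 15 = 1845
1845 mod 22 = 19


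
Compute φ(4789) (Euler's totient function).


4789 = 4789
Prime factors: 4789
φ(4789) = 4789 × (1-1/4789)
= 4789 × 4788/4789 = 4788

φ(4789) = 4788


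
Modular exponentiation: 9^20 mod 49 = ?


9^1 mod 49 = 9
9^2 mod 49 = 32
9^3 mod 49 = 43
9^4 mod 49 = 44
9^5 mod 49 = 4
9^6 mod 49 = 36
9^7 mod 49 = 30
9^8 mod 49 = 25
9^9 mod 49 = 29
9^10 mod 49 = 16
9^11 mod 49 = 46
9^12 mod 49 = 22
9^13 mod 49 = 2
9^14 mod 49 = 18
9^15 mod 49 = 15
9^16 mod 49 = 37
9^17 mod 49 = 39
9^18 mod 49 = 8
9^19 mod 49 = 23
9^20 mod 49 = 11


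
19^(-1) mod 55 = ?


Use the extended Euclidean algorithm on (55, 19); each row r = 55*s + 19*t:
r=55, s=1, t=0
r=19, s=0, t=1
q=2: r=17, s=1, t=-2   [55*(1) + 19*(-2) = 17]
q=1: r=2, s=-1, t=3   [55*(-1) + 19*(3) = 2]
q=8: r=1, s=9, t=-26   [55*(9) + 19*(-26) = 1]
q=2: r=0, s=-19, t=55   [55*(-19) + 19*(55) = 0]
GCD = 1 with t = -26, so 19*(-26) ≡ 1 (mod 55)
Inverse = -26 mod 55 = 29
Check: 19 * 29 = 551 ≡ 1 (mod 55)

19^(-1) ≡ 29 (mod 55)


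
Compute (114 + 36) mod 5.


114 + 36 = 150
150 mod 5 = 0


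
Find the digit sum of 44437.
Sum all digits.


4 + 4 + 4 + 3 + 7 = 22


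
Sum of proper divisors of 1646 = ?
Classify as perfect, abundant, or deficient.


Proper divisors: 1, 2, 823
Sum = 1 + 2 + 823 = 826
826 < 1646 → deficient

s(1646) = 826 (deficient)


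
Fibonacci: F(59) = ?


Sequence: 1, 1, 2, 3, 5, 8, 13, 21, 34, 55, 89, 144, 233, 377, 610, 987, 1597, 2584, 4181, 6765, 10946, 17711, 28657, 46368, 75025, 121393, 196418, 317811, 514229, 832040, 1346269, 2178309, 3524578, 5702887, 9227465, 14930352, 24157817, 39088169, 63245986, 102334155, 165580141, 267914296, 433494437, 701408733, 1134903170, 1836311903, 2971215073, 4807526976, 7778742049, 12586269025, 20365011074, 32951280099, 53316291173, 86267571272, 139583862445, 225851433717, 365435296162, 591286729879, 956722026041
F(59) = 956722026041


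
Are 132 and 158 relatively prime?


Euclidean algorithm:
158 = 1 * 132 + 26
132 = 5 * 26 + 2
26 = 13 * 2 + 0
GCD(132, 158) = 2

No, not coprime (GCD = 2)


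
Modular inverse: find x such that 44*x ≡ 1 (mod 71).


Use the extended Euclidean algorithm on (71, 44); each row r = 71*s + 44*t:
r=71, s=1, t=0
r=44, s=0, t=1
q=1: r=27, s=1, t=-1   [71*(1) + 44*(-1) = 27]
q=1: r=17, s=-1, t=2   [71*(-1) + 44*(2) = 17]
q=1: r=10, s=2, t=-3   [71*(2) + 44*(-3) = 10]
q=1: r=7, s=-3, t=5   [71*(-3) + 44*(5) = 7]
q=1: r=3, s=5, t=-8   [71*(5) + 44*(-8) = 3]
q=2: r=1, s=-13, t=21   [71*(-13) + 44*(21) = 1]
q=3: r=0, s=44, t=-71   [71*(44) + 44*(-71) = 0]
GCD = 1 with t = 21, so 44*(21) ≡ 1 (mod 71)
Inverse = 21 mod 71 = 21
Check: 44 * 21 = 924 ≡ 1 (mod 71)

44^(-1) ≡ 21 (mod 71)


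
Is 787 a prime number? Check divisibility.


Check divisors up to sqrt(787) = 28.0535
No divisors found.
787 is prime.

Yes, 787 is prime


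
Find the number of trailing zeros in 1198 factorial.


floor(1198/5) = 239
floor(1198/25) = 47
floor(1198/125) = 9
floor(1198/625) = 1
Total = 296

296 trailing zeros


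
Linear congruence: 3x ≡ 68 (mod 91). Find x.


GCD(3, 91) = 1, unique solution
a^(-1) mod 91 = 61
x = 61 * 68 mod 91 = 53

x ≡ 53 (mod 91)


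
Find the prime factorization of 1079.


1079 / 13 = 83
83 / 83 = 1
1079 = 13 × 83


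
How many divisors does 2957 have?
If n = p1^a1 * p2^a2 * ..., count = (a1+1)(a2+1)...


2957 = 2957^1
d(2957) = (1+1) = 2

2 divisors


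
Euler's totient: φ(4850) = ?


4850 = 2 × 5^2 × 97
Prime factors: 2, 5, 97
φ(4850) = 4850 × (1-1/2) × (1-1/5) × (1-1/97)
= 4850 × 1/2 × 4/5 × 96/97 = 1920

φ(4850) = 1920


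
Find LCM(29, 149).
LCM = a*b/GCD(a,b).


GCD(29, 149) = 1
LCM = 29*149/1 = 4321/1 = 4321

LCM = 4321


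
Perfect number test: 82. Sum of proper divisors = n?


Proper divisors of 82: 1, 2, 41
Sum = 1 + 2 + 41 = 44

No, 82 is not perfect (44 ≠ 82)


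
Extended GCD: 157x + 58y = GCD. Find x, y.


Tabular extended Euclidean (each row: r = 157*s + 58*t):
r=157, s=1, t=0
r=58, s=0, t=1
q=2: r=41, s=1, t=-2   [157*(1) + 58*(-2) = 41]
q=1: r=17, s=-1, t=3   [157*(-1) + 58*(3) = 17]
q=2: r=7, s=3, t=-8   [157*(3) + 58*(-8) = 7]
q=2: r=3, s=-7, t=19   [157*(-7) + 58*(19) = 3]
q=2: r=1, s=17, t=-46   [157*(17) + 58*(-46) = 1]
q=3: r=0, s=-58, t=157   [157*(-58) + 58*(157) = 0]
GCD = 1; from the row with r=1: x=17, y=-46
Check: 157*(17) + 58*(-46) = 2669 - 2668 = 1

GCD = 1, x = 17, y = -46


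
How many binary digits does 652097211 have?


652097211 in base 2 = 100110110111100011011010111011
Number of digits = 30

30 digits (base 2)


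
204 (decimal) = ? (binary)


204 (base 10) = 204 (decimal)
204 (decimal) = 11001100 (base 2)


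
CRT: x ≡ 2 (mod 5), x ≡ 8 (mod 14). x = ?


M = 5*14 = 70
M1 = M/5 = 14, M2 = M/14 = 5
M1^(-1) mod 5 = 4, M2^(-1) mod 14 = 3
x = 2*14*4 + 8*5*3 = 232
232 mod 70 = 22
Check: 22 mod 5 = 2 ✓, 22 mod 14 = 8 ✓

x ≡ 22 (mod 70)


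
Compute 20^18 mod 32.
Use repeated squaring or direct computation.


20^1 mod 32 = 20
20^2 mod 32 = 16
20^3 mod 32 = 0
20^4 mod 32 = 0
20^5 mod 32 = 0
20^6 mod 32 = 0
20^7 mod 32 = 0
20^8 mod 32 = 0
20^9 mod 32 = 0
20^10 mod 32 = 0
20^11 mod 32 = 0
20^12 mod 32 = 0
20^13 mod 32 = 0
20^14 mod 32 = 0
20^15 mod 32 = 0
20^16 mod 32 = 0
20^17 mod 32 = 0
20^18 mod 32 = 0


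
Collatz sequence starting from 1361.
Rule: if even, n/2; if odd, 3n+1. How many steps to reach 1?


1361 → 4084 → 2042 → 1021 → 3064 → 1532 → 766 → 383 → 1150 → 575 → 1726 → 863 → 2590 → 1295 → 3886 → 1943 → 5830 → 2915 → 8746 → 4373 → 13120 → 6560 → 3280 → 1640 → 820 → 410 → 205 → 616 → 308 → 154 → 77 → 232 → 116 → 58 → 29 → 88 → 44 → 22 → 11 → 34 → 17 → 52 → 26 → 13 → 40 → 20 → 10 → 5 → 16 → 8 → 4 → 2 → 1
Total steps = 52

52 steps


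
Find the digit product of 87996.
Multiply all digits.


8 × 7 × 9 × 9 × 6 = 27216


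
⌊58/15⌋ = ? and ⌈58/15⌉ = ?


58/15 = 3.8667
floor = 3
ceil = 4

floor = 3, ceil = 4


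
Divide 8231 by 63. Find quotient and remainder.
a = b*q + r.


8231 = 63 * 130 + 41
Check: 8190 + 41 = 8231

q = 130, r = 41


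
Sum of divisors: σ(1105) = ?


Divisors of 1105: 1, 5, 13, 17, 65, 85, 221, 1105
Sum = 1 + 5 + 13 + 17 + 65 + 85 + 221 + 1105 = 1512

σ(1105) = 1512


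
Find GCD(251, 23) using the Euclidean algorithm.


251 = 10 * 23 + 21
23 = 1 * 21 + 2
21 = 10 * 2 + 1
2 = 2 * 1 + 0
GCD = 1


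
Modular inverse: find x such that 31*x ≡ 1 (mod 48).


Use the extended Euclidean algorithm on (48, 31); each row r = 48*s + 31*t:
r=48, s=1, t=0
r=31, s=0, t=1
q=1: r=17, s=1, t=-1   [48*(1) + 31*(-1) = 17]
q=1: r=14, s=-1, t=2   [48*(-1) + 31*(2) = 14]
q=1: r=3, s=2, t=-3   [48*(2) + 31*(-3) = 3]
q=4: r=2, s=-9, t=14   [48*(-9) + 31*(14) = 2]
q=1: r=1, s=11, t=-17   [48*(11) + 31*(-17) = 1]
q=2: r=0, s=-31, t=48   [48*(-31) + 31*(48) = 0]
GCD = 1 with t = -17, so 31*(-17) ≡ 1 (mod 48)
Inverse = -17 mod 48 = 31
Check: 31 * 31 = 961 ≡ 1 (mod 48)

31^(-1) ≡ 31 (mod 48)


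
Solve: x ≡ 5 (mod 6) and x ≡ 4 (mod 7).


M = 6*7 = 42
M1 = M/6 = 7, M2 = M/7 = 6
M1^(-1) mod 6 = 1, M2^(-1) mod 7 = 6
x = 5*7*1 + 4*6*6 = 179
179 mod 42 = 11
Check: 11 mod 6 = 5 ✓, 11 mod 7 = 4 ✓

x ≡ 11 (mod 42)


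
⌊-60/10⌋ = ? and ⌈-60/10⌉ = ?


-60/10 = -6.0000
floor = -6
ceil = -6

floor = -6, ceil = -6


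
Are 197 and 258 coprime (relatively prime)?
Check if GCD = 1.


Euclidean algorithm:
258 = 1 * 197 + 61
197 = 3 * 61 + 14
61 = 4 * 14 + 5
14 = 2 * 5 + 4
5 = 1 * 4 + 1
4 = 4 * 1 + 0
GCD(197, 258) = 1

Yes, coprime (GCD = 1)


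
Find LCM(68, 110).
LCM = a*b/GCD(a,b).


GCD(68, 110) = 2
LCM = 68*110/2 = 7480/2 = 3740

LCM = 3740


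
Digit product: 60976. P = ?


6 × 0 × 9 × 7 × 6 = 0


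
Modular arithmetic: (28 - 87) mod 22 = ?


28 - 87 = -59
-59 mod 22 = 7


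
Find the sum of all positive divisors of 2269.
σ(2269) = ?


Divisors of 2269: 1, 2269
Sum = 1 + 2269 = 2270

σ(2269) = 2270


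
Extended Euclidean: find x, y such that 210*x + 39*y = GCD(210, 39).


Tabular extended Euclidean (each row: r = 210*s + 39*t):
r=210, s=1, t=0
r=39, s=0, t=1
q=5: r=15, s=1, t=-5   [210*(1) + 39*(-5) = 15]
q=2: r=9, s=-2, t=11   [210*(-2) + 39*(11) = 9]
q=1: r=6, s=3, t=-16   [210*(3) + 39*(-16) = 6]
q=1: r=3, s=-5, t=27   [210*(-5) + 39*(27) = 3]
q=2: r=0, s=13, t=-70   [210*(13) + 39*(-70) = 0]
GCD = 3; from the row with r=3: x=-5, y=27
Check: 210*(-5) + 39*(27) = -1050 + 1053 = 3

GCD = 3, x = -5, y = 27


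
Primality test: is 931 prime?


931 / 7 = 133 (exact division)
931 is NOT prime.

No, 931 is not prime


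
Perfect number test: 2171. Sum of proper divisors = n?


Proper divisors of 2171: 1, 13, 167
Sum = 1 + 13 + 167 = 181

No, 2171 is not perfect (181 ≠ 2171)


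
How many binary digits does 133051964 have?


133051964 in base 2 = 111111011100011011000111100
Number of digits = 27

27 digits (base 2)


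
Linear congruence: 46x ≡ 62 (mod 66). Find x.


GCD(46, 66) = 2 divides 62
Divide: 23x ≡ 31 (mod 33)
x ≡ 20 (mod 33)


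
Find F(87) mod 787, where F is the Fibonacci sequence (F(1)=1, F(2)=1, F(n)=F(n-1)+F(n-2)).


F(k) mod 787 for k=1..87:
1, 1, 2, 3, 5, 8, 13, 21, 34, 55, 89, 144, 233, 377, 610, 200, 23, 223, 246, 469, 715, 397, 325, 722, 260, 195, 455, 650, 318, 181, 499, 680, 392, 285, 677, 175, 65, 240, 305, 545, 63, 608, 671, 492, 376, 81, 457, 538, 208, 746, 167, 126, 293, 419, 712, 344, 269, 613, 95, 708, 16, 724, 740, 677, 630, 520, 363, 96, 459, 555, 227, 782, 222, 217, 439, 656, 308, 177, 485, 662, 360, 235, 595, 43, 638, 681, 532
F(87) mod 787 = 532


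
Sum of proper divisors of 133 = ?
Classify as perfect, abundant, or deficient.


Proper divisors: 1, 7, 19
Sum = 1 + 7 + 19 = 27
27 < 133 → deficient

s(133) = 27 (deficient)


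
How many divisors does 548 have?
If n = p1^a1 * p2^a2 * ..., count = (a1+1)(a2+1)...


548 = 2^2 × 137^1
d(548) = (2+1) × (1+1) = 6

6 divisors
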